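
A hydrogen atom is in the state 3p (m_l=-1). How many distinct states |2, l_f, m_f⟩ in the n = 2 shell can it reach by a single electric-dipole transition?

1

E1 requires Δl = ±1, so l_f ∈ {0, 2}; with 0 ≤ l_f ≤ n_f−1 = 1, the allowed l_f values are {0}.
For l_f = 0: m_f ∈ {m_i−1, m_i, m_i+1} ∩ [−0, 0] = {0} → 1 state.
Total: 1.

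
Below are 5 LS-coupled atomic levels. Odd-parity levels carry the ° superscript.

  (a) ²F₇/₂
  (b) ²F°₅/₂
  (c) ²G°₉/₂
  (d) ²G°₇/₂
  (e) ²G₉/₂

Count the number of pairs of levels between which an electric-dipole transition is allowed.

5

(a)–(b): allowed.
(a)–(c): allowed.
(a)–(d): allowed.
(a)–(e): forbidden (parity).
(b)–(c): forbidden (parity, ΔJ).
(b)–(d): forbidden (parity).
(b)–(e): forbidden (ΔJ).
(c)–(d): forbidden (parity).
(c)–(e): allowed.
(d)–(e): allowed.
Allowed pairs: 5 of 10.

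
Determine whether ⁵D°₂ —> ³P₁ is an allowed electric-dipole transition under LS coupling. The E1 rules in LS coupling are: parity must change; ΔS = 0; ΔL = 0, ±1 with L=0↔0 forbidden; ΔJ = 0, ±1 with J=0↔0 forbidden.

forbidden

Reading off the term symbols: S 2→1, L 2→1, J 2→1, parity odd→even.
ΔJ = 0, ±1 (not J=0↔0): J: 2 → 1, ΔJ = -1 — ok.
ΔL = 0, ±1 (not L=0↔0): L: 2 → 1, ΔL = -1 — ok.
Parity must change: odd → even — ok.
ΔS = 0: S: 2 → 1 — fails.
Rule(s) violated: ΔS.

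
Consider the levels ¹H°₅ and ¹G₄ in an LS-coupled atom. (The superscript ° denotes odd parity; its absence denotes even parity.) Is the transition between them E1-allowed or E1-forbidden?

Parity must change: odd → even — ✓.
ΔJ = 0, ±1 (not J=0↔0): J: 5 → 4, ΔJ = -1 — ✓.
ΔL = 0, ±1 (not L=0↔0): L: 5 → 4, ΔL = -1 — ✓.
ΔS = 0: S: 0 → 0 — ✓.
All four E1 rules are satisfied.

allowed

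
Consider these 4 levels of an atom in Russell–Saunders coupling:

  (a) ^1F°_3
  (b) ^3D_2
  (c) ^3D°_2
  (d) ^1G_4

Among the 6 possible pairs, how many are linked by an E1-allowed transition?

2

(a)–(b): forbidden (ΔS).
(a)–(c): forbidden (parity, ΔS).
(a)–(d): allowed.
(b)–(c): allowed.
(b)–(d): forbidden (parity, ΔS, ΔL, ΔJ).
(c)–(d): forbidden (ΔS, ΔL, ΔJ).
Allowed pairs: 2 of 6.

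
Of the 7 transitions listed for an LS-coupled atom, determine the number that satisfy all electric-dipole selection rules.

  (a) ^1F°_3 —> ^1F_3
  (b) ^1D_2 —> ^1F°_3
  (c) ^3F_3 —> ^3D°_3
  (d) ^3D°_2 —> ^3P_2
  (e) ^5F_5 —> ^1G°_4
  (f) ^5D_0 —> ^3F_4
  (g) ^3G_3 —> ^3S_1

(a) allowed
(b) allowed
(c) allowed
(d) allowed
(e) forbidden (ΔS fails)
(f) forbidden (parity, ΔS, ΔJ fail)
(g) forbidden (parity, ΔL, ΔJ fail)
Total allowed: 4 of 7.

4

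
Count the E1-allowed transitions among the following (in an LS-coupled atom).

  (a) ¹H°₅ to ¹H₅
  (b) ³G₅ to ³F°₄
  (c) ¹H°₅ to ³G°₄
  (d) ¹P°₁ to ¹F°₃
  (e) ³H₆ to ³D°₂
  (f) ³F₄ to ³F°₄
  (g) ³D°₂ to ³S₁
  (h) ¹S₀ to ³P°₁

3

(a) allowed
(b) allowed
(c) forbidden (parity, ΔS fail)
(d) forbidden (parity, ΔL, ΔJ fail)
(e) forbidden (ΔL, ΔJ fail)
(f) allowed
(g) forbidden (ΔL fails)
(h) forbidden (ΔS fails)
Total allowed: 3 of 8.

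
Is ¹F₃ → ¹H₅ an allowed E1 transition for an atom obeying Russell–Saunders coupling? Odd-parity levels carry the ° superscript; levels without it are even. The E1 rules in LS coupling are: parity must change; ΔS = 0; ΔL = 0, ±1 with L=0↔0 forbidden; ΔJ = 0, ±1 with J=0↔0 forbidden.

Parity must change: even → even — violated.
ΔS = 0: S: 0 → 0 — satisfied.
ΔL = 0, ±1 (not L=0↔0): L: 3 → 5, ΔL = +2 — violated.
ΔJ = 0, ±1 (not J=0↔0): J: 3 → 5, ΔJ = +2 — violated.
Rule(s) violated: parity, ΔL, ΔJ.

forbidden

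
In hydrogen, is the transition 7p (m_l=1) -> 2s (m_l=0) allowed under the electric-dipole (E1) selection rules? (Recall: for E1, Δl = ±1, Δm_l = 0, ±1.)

allowed

Δl = 0 − 1 = -1; the E1 rule Δl = ±1 is ✓.
m_l: 1 → 0 (Δm_l = -1). |Δm_l| ≤ 1 ✓.
All E1 selection rules are satisfied.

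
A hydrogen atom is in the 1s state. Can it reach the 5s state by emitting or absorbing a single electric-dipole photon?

forbidden

Initial l = 0, final l = 0, so Δl = +0. E1 requires Δl = ±1: fails.
The transition is electric-dipole forbidden.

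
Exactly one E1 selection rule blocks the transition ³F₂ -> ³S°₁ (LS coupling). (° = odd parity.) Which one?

the ΔL = 0, ±1 rule

Initial level: S=1, L=3, J=2, parity even. Final level: S=1, L=0, J=1, parity odd.
ΔL = 0, ±1 (not L=0↔0): L: 3 → 0, ΔL = -3 — fails.
ΔJ = 0, ±1 (not J=0↔0): J: 2 → 1, ΔJ = -1 — passes.
ΔS = 0: S: 1 → 1 — passes.
Parity must change: even → odd — passes.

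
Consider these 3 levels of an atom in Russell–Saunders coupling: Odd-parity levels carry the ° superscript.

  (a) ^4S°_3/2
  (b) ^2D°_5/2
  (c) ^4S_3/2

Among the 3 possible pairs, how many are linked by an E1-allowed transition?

(a)–(b): forbidden (parity, ΔS, ΔL).
(a)–(c): forbidden (ΔL).
(b)–(c): forbidden (ΔS, ΔL).
Allowed pairs: 0 of 3.

0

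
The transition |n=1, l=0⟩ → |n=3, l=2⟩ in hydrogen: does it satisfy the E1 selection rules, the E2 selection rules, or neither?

E2

Δl = 2 − 0 = +2; l_i + l_f = 2.
E1 (Δl = ±1): not satisfied.
E2 (Δl = 0,±2, l_i+l_f ≥ 2): satisfied.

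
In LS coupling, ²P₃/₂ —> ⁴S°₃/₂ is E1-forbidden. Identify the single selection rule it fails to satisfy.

the ΔS = 0 rule

Parity must change: even → odd — satisfied.
ΔS = 0: S: 1/2 → 3/2 — violated.
ΔL = 0, ±1 (not L=0↔0): L: 1 → 0, ΔL = -1 — satisfied.
ΔJ = 0, ±1 (not J=0↔0): J: 3/2 → 3/2, ΔJ = +0 — satisfied.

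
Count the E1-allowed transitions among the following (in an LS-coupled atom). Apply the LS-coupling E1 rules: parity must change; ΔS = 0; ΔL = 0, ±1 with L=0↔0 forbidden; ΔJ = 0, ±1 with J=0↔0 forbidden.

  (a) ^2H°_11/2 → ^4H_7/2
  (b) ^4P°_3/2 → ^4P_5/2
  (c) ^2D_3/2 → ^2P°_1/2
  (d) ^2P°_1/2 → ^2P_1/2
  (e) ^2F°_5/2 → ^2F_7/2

(a) forbidden (ΔS, ΔJ fail)
(b) allowed
(c) allowed
(d) allowed
(e) allowed
Total allowed: 4 of 5.

4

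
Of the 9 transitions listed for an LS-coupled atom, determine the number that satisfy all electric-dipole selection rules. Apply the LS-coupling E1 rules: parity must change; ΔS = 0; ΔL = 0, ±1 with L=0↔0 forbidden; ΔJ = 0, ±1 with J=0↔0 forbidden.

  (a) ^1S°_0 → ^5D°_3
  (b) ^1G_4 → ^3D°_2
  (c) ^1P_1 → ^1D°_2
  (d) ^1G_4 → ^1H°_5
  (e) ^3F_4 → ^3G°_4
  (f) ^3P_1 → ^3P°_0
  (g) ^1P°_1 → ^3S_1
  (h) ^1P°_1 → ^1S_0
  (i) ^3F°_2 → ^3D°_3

(a) forbidden (parity, ΔS, ΔL, ΔJ fail)
(b) forbidden (ΔS, ΔL, ΔJ fail)
(c) allowed
(d) allowed
(e) allowed
(f) allowed
(g) forbidden (ΔS fails)
(h) allowed
(i) forbidden (parity fails)
Total allowed: 5 of 9.

5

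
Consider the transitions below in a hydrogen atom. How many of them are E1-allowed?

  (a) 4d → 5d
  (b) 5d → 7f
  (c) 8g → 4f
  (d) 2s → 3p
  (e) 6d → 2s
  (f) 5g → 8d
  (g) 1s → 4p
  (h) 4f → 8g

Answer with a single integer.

5

(a) forbidden — Δl = +0 (E1 requires Δl = ±1)
(b) allowed
(c) allowed
(d) allowed
(e) forbidden — Δl = -2 (E1 requires Δl = ±1)
(f) forbidden — Δl = -2 (E1 requires Δl = ±1)
(g) allowed
(h) allowed
Total allowed: 5 of 8.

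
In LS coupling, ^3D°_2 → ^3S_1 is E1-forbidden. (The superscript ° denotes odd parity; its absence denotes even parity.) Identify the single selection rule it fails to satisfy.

Reading off the term symbols: S 1→1, L 2→0, J 2→1, parity odd→even.
ΔL = 0, ±1 (not L=0↔0): L: 2 → 0, ΔL = -2 — ✗.
Parity must change: odd → even — ✓.
ΔJ = 0, ±1 (not J=0↔0): J: 2 → 1, ΔJ = -1 — ✓.
ΔS = 0: S: 1 → 1 — ✓.

the ΔL = 0, ±1 rule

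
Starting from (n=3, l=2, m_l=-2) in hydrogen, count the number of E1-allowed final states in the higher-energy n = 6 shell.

E1 requires Δl = ±1, so l_f ∈ {1, 3}; with 0 ≤ l_f ≤ n_f−1 = 5, the allowed l_f values are {1, 3}.
For l_f = 1: m_f ∈ {m_i−1, m_i, m_i+1} ∩ [−1, 1] = {-1} → 1 state.
For l_f = 3: m_f ∈ {m_i−1, m_i, m_i+1} ∩ [−3, 3] = {-3, -2, -1} → 3 states.
Total: 4.

4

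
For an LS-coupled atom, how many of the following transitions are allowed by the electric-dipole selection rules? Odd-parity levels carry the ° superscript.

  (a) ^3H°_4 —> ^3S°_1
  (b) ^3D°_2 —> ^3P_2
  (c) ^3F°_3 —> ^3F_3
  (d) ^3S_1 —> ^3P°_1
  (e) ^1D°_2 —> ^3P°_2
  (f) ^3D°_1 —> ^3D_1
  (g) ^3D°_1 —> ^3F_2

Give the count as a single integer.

(a) forbidden (parity, ΔL, ΔJ fail)
(b) allowed
(c) allowed
(d) allowed
(e) forbidden (parity, ΔS fail)
(f) allowed
(g) allowed
Total allowed: 5 of 7.

5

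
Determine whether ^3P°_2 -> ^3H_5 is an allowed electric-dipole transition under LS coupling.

Reading off the term symbols: S 1→1, L 1→5, J 2→5, parity odd→even.
Parity must change: odd → even — satisfied.
ΔS = 0: S: 1 → 1 — satisfied.
ΔL = 0, ±1 (not L=0↔0): L: 1 → 5, ΔL = +4 — violated.
ΔJ = 0, ±1 (not J=0↔0): J: 2 → 5, ΔJ = +3 — violated.
Rule(s) violated: ΔL, ΔJ.

forbidden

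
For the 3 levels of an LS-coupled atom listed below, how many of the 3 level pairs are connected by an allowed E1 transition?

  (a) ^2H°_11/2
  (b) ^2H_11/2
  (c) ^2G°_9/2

(a)–(b): allowed.
(a)–(c): forbidden (parity).
(b)–(c): allowed.
Allowed pairs: 2 of 3.

2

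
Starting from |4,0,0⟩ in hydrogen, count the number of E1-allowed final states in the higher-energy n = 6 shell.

3

E1 requires Δl = ±1, so l_f ∈ {-1, 1}; with 0 ≤ l_f ≤ n_f−1 = 5, the allowed l_f values are {1}.
For l_f = 1: m_f ∈ {m_i−1, m_i, m_i+1} ∩ [−1, 1] = {-1, 0, 1} → 3 states.
Total: 3.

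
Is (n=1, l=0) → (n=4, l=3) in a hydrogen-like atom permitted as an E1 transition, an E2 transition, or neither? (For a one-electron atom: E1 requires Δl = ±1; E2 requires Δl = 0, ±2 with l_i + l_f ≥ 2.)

neither

Δl = 3 − 0 = +3; l_i + l_f = 3.
E1 (Δl = ±1): not satisfied.
E2 (Δl = 0,±2, l_i+l_f ≥ 2): not satisfied.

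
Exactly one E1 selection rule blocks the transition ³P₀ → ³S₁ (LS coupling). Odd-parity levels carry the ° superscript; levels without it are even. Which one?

Initial level: S=1, L=1, J=0, parity even. Final level: S=1, L=0, J=1, parity even.
Parity must change: even → even — fails.
ΔS = 0: S: 1 → 1 — passes.
ΔL = 0, ±1 (not L=0↔0): L: 1 → 0, ΔL = -1 — passes.
ΔJ = 0, ±1 (not J=0↔0): J: 0 → 1, ΔJ = +1 — passes.

parity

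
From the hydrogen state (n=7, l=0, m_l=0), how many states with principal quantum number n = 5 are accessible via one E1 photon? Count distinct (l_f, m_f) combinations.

E1 requires Δl = ±1, so l_f ∈ {-1, 1}; with 0 ≤ l_f ≤ n_f−1 = 4, the allowed l_f values are {1}.
For l_f = 1: m_f ∈ {m_i−1, m_i, m_i+1} ∩ [−1, 1] = {-1, 0, 1} → 3 states.
Total: 3.

3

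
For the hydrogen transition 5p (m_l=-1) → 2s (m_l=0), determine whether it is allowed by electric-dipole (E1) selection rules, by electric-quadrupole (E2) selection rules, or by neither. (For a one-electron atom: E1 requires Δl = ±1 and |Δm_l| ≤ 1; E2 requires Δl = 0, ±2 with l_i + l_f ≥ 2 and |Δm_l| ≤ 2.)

E1

Δl = 0 − 1 = -1; l_i + l_f = 1.
Δm_l = +1.
E1 (Δl = ±1, |Δm_l| ≤ 1): satisfied.
E2 (Δl = 0,±2, l_i+l_f ≥ 2, |Δm_l| ≤ 2): not satisfied.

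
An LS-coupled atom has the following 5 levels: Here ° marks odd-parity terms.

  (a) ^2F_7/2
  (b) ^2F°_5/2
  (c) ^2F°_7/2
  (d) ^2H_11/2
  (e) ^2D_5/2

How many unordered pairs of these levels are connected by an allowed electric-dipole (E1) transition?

(a)–(b): allowed.
(a)–(c): allowed.
(a)–(d): forbidden (parity, ΔL, ΔJ).
(a)–(e): forbidden (parity).
(b)–(c): forbidden (parity).
(b)–(d): forbidden (ΔL, ΔJ).
(b)–(e): allowed.
(c)–(d): forbidden (ΔL, ΔJ).
(c)–(e): allowed.
(d)–(e): forbidden (parity, ΔL, ΔJ).
Allowed pairs: 4 of 10.

4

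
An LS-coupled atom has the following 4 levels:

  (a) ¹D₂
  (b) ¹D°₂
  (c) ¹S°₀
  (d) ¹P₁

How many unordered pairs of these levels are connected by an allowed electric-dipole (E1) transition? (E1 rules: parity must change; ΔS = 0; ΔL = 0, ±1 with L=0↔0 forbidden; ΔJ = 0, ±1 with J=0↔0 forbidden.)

(a)–(b): allowed.
(a)–(c): forbidden (ΔL, ΔJ).
(a)–(d): forbidden (parity).
(b)–(c): forbidden (parity, ΔL, ΔJ).
(b)–(d): allowed.
(c)–(d): allowed.
Allowed pairs: 3 of 6.

3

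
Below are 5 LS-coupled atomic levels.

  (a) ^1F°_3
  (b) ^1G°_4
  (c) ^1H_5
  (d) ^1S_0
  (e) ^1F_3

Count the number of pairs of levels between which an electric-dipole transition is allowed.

(a)–(b): forbidden (parity).
(a)–(c): forbidden (ΔL, ΔJ).
(a)–(d): forbidden (ΔL, ΔJ).
(a)–(e): allowed.
(b)–(c): allowed.
(b)–(d): forbidden (ΔL, ΔJ).
(b)–(e): allowed.
(c)–(d): forbidden (parity, ΔL, ΔJ).
(c)–(e): forbidden (parity, ΔL, ΔJ).
(d)–(e): forbidden (parity, ΔL, ΔJ).
Allowed pairs: 3 of 10.

3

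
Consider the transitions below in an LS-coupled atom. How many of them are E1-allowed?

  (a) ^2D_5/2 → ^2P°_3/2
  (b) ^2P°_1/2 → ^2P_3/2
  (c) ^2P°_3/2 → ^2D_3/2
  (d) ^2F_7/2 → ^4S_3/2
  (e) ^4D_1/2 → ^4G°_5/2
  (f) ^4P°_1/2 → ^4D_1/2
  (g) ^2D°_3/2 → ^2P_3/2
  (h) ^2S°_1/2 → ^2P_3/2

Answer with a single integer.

(a) allowed
(b) allowed
(c) allowed
(d) forbidden (parity, ΔS, ΔL, ΔJ fail)
(e) forbidden (ΔL, ΔJ fail)
(f) allowed
(g) allowed
(h) allowed
Total allowed: 6 of 8.

6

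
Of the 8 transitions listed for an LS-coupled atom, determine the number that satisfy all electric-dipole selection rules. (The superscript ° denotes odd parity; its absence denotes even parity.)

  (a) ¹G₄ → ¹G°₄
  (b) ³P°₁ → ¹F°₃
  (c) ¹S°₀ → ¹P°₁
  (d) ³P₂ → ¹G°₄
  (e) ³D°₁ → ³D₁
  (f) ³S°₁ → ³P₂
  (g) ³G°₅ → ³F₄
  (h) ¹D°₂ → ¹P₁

(a) allowed
(b) forbidden (parity, ΔS, ΔL, ΔJ fail)
(c) forbidden (parity fails)
(d) forbidden (ΔS, ΔL, ΔJ fail)
(e) allowed
(f) allowed
(g) allowed
(h) allowed
Total allowed: 5 of 8.

5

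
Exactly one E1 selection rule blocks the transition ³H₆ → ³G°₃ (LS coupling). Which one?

the ΔJ = 0, ±1 rule

Reading off the term symbols: S 1→1, L 5→4, J 6→3, parity even→odd.
ΔJ = 0, ±1 (not J=0↔0): J: 6 → 3, ΔJ = -3 — fails.
ΔL = 0, ±1 (not L=0↔0): L: 5 → 4, ΔL = -1 — passes.
ΔS = 0: S: 1 → 1 — passes.
Parity must change: even → odd — passes.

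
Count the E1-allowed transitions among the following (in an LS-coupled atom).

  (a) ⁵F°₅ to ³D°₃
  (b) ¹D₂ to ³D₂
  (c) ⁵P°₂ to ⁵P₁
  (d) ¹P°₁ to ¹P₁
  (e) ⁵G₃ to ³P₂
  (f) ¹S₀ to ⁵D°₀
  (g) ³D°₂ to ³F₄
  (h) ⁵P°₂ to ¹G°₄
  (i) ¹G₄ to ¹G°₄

(a) forbidden (parity, ΔS, ΔJ fail)
(b) forbidden (parity, ΔS fail)
(c) allowed
(d) allowed
(e) forbidden (parity, ΔS, ΔL fail)
(f) forbidden (ΔS, ΔL, ΔJ fail)
(g) forbidden (ΔJ fails)
(h) forbidden (parity, ΔS, ΔL, ΔJ fail)
(i) allowed
Total allowed: 3 of 9.

3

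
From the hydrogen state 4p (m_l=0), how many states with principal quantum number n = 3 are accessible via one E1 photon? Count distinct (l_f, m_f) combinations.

4

E1 requires Δl = ±1, so l_f ∈ {0, 2}; with 0 ≤ l_f ≤ n_f−1 = 2, the allowed l_f values are {0, 2}.
For l_f = 0: m_f ∈ {m_i−1, m_i, m_i+1} ∩ [−0, 0] = {0} → 1 state.
For l_f = 2: m_f ∈ {m_i−1, m_i, m_i+1} ∩ [−2, 2] = {-1, 0, 1} → 3 states.
Total: 4.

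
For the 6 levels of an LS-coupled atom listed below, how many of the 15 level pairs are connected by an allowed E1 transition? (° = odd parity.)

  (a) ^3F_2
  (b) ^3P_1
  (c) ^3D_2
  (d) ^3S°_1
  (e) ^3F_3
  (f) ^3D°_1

4

(a)–(b): forbidden (parity, ΔL).
(a)–(c): forbidden (parity).
(a)–(d): forbidden (ΔL).
(a)–(e): forbidden (parity).
(a)–(f): allowed.
(b)–(c): forbidden (parity).
(b)–(d): allowed.
(b)–(e): forbidden (parity, ΔL, ΔJ).
(b)–(f): allowed.
(c)–(d): forbidden (ΔL).
(c)–(e): forbidden (parity).
(c)–(f): allowed.
(d)–(e): forbidden (ΔL, ΔJ).
(d)–(f): forbidden (parity, ΔL).
(e)–(f): forbidden (ΔJ).
Allowed pairs: 4 of 15.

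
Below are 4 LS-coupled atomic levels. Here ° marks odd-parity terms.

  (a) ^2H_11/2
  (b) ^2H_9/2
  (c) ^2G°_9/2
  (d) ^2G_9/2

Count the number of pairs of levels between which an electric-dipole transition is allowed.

3

(a)–(b): forbidden (parity).
(a)–(c): allowed.
(a)–(d): forbidden (parity).
(b)–(c): allowed.
(b)–(d): forbidden (parity).
(c)–(d): allowed.
Allowed pairs: 3 of 6.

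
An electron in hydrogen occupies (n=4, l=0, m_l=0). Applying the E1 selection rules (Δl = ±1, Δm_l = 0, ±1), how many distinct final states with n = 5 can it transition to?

E1 requires Δl = ±1, so l_f ∈ {-1, 1}; with 0 ≤ l_f ≤ n_f−1 = 4, the allowed l_f values are {1}.
For l_f = 1: m_f ∈ {m_i−1, m_i, m_i+1} ∩ [−1, 1] = {-1, 0, 1} → 3 states.
Total: 3.

3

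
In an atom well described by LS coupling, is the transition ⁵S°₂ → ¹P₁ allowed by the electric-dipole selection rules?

Initial level: S=2, L=0, J=2, parity odd. Final level: S=0, L=1, J=1, parity even.
ΔJ = 0, ±1 (not J=0↔0): J: 2 → 1, ΔJ = -1 — passes.
ΔS = 0: S: 2 → 0 — fails.
ΔL = 0, ±1 (not L=0↔0): L: 0 → 1, ΔL = +1 — passes.
Parity must change: odd → even — passes.
Rule(s) violated: ΔS.

forbidden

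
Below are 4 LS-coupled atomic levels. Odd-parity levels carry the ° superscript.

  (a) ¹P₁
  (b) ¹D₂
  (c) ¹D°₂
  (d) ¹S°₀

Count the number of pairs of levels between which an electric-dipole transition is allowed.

3

(a)–(b): forbidden (parity).
(a)–(c): allowed.
(a)–(d): allowed.
(b)–(c): allowed.
(b)–(d): forbidden (ΔL, ΔJ).
(c)–(d): forbidden (parity, ΔL, ΔJ).
Allowed pairs: 3 of 6.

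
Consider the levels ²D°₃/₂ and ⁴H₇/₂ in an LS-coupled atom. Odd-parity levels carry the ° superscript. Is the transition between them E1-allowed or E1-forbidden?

forbidden

Initial level: S=1/2, L=2, J=3/2, parity odd. Final level: S=3/2, L=5, J=7/2, parity even.
Parity must change: odd → even — passes.
ΔS = 0: S: 1/2 → 3/2 — fails.
ΔL = 0, ±1 (not L=0↔0): L: 2 → 5, ΔL = +3 — fails.
ΔJ = 0, ±1 (not J=0↔0): J: 3/2 → 7/2, ΔJ = +2 — fails.
Rule(s) violated: ΔS, ΔL, ΔJ.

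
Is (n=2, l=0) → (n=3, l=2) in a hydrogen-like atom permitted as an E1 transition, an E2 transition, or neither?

E2

Δl = 2 − 0 = +2; l_i + l_f = 2.
E1 (Δl = ±1): not satisfied.
E2 (Δl = 0,±2, l_i+l_f ≥ 2): satisfied.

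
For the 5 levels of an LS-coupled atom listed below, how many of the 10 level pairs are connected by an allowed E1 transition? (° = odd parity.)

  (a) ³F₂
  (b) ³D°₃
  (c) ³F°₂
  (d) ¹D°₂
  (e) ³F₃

(a)–(b): allowed.
(a)–(c): allowed.
(a)–(d): forbidden (ΔS).
(a)–(e): forbidden (parity).
(b)–(c): forbidden (parity).
(b)–(d): forbidden (parity, ΔS).
(b)–(e): allowed.
(c)–(d): forbidden (parity, ΔS).
(c)–(e): allowed.
(d)–(e): forbidden (ΔS).
Allowed pairs: 4 of 10.

4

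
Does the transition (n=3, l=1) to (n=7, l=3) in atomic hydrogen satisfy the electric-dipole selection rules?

l: 1 → 3 (Δl = +2). Δl = ±1 fails.
The transition is electric-dipole forbidden.

forbidden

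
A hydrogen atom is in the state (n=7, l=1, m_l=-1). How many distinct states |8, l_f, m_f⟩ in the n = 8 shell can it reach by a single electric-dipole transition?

4

E1 requires Δl = ±1, so l_f ∈ {0, 2}; with 0 ≤ l_f ≤ n_f−1 = 7, the allowed l_f values are {0, 2}.
For l_f = 0: m_f ∈ {m_i−1, m_i, m_i+1} ∩ [−0, 0] = {0} → 1 state.
For l_f = 2: m_f ∈ {m_i−1, m_i, m_i+1} ∩ [−2, 2] = {-2, -1, 0} → 3 states.
Total: 4.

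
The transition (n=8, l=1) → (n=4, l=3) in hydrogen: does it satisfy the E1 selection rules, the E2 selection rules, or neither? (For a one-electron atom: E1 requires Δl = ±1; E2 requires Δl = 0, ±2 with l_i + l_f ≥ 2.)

E2

Δl = 3 − 1 = +2; l_i + l_f = 4.
E1 (Δl = ±1): not satisfied.
E2 (Δl = 0,±2, l_i+l_f ≥ 2): satisfied.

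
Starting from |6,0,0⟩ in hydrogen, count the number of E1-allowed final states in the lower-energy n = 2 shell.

3

E1 requires Δl = ±1, so l_f ∈ {-1, 1}; with 0 ≤ l_f ≤ n_f−1 = 1, the allowed l_f values are {1}.
For l_f = 1: m_f ∈ {m_i−1, m_i, m_i+1} ∩ [−1, 1] = {-1, 0, 1} → 3 states.
Total: 3.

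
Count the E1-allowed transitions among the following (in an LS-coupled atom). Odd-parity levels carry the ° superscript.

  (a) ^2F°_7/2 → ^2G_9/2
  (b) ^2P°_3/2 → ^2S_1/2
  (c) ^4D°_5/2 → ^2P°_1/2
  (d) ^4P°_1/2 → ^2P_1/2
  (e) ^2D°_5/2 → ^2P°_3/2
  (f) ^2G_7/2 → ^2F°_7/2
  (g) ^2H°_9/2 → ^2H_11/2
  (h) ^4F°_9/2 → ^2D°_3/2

(a) allowed
(b) allowed
(c) forbidden (parity, ΔS, ΔJ fail)
(d) forbidden (ΔS fails)
(e) forbidden (parity fails)
(f) allowed
(g) allowed
(h) forbidden (parity, ΔS, ΔJ fail)
Total allowed: 4 of 8.

4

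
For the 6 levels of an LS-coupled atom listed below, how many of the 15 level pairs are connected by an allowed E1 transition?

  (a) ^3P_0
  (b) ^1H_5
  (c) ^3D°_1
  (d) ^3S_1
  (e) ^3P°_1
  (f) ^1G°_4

(a)–(b): forbidden (parity, ΔS, ΔL, ΔJ).
(a)–(c): allowed.
(a)–(d): forbidden (parity).
(a)–(e): allowed.
(a)–(f): forbidden (ΔS, ΔL, ΔJ).
(b)–(c): forbidden (ΔS, ΔL, ΔJ).
(b)–(d): forbidden (parity, ΔS, ΔL, ΔJ).
(b)–(e): forbidden (ΔS, ΔL, ΔJ).
(b)–(f): allowed.
(c)–(d): forbidden (ΔL).
(c)–(e): forbidden (parity).
(c)–(f): forbidden (parity, ΔS, ΔL, ΔJ).
(d)–(e): allowed.
(d)–(f): forbidden (ΔS, ΔL, ΔJ).
(e)–(f): forbidden (parity, ΔS, ΔL, ΔJ).
Allowed pairs: 4 of 15.

4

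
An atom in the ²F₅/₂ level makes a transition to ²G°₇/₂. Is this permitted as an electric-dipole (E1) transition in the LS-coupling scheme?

allowed

Parity must change: even → odd — ok.
ΔS = 0: S: 1/2 → 1/2 — ok.
ΔL = 0, ±1 (not L=0↔0): L: 3 → 4, ΔL = +1 — ok.
ΔJ = 0, ±1 (not J=0↔0): J: 5/2 → 7/2, ΔJ = +1 — ok.
All four E1 rules are satisfied.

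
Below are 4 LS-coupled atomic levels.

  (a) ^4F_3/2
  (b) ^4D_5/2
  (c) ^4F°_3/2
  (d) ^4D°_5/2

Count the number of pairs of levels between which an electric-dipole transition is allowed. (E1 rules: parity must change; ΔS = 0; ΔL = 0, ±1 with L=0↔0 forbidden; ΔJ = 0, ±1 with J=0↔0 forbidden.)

(a)–(b): forbidden (parity).
(a)–(c): allowed.
(a)–(d): allowed.
(b)–(c): allowed.
(b)–(d): allowed.
(c)–(d): forbidden (parity).
Allowed pairs: 4 of 6.

4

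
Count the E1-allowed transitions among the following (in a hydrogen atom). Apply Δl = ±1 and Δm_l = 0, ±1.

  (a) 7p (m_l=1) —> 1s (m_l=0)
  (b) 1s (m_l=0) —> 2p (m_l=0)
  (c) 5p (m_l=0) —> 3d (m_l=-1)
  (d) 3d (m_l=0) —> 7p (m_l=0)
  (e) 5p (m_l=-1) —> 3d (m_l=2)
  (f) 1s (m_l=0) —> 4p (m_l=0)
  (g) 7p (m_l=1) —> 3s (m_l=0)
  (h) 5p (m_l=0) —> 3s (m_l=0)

7

(a) allowed
(b) allowed
(c) allowed
(d) allowed
(e) forbidden — Δm_l = +3 (E1 requires Δm_l = 0, ±1)
(f) allowed
(g) allowed
(h) allowed
Total allowed: 7 of 8.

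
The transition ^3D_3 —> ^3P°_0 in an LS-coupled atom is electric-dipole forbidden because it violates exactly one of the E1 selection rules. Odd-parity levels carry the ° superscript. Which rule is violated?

the ΔJ = 0, ±1 rule

Reading off the term symbols: S 1→1, L 2→1, J 3→0, parity even→odd.
Parity must change: even → odd — satisfied.
ΔS = 0: S: 1 → 1 — satisfied.
ΔL = 0, ±1 (not L=0↔0): L: 2 → 1, ΔL = -1 — satisfied.
ΔJ = 0, ±1 (not J=0↔0): J: 3 → 0, ΔJ = -3 — violated.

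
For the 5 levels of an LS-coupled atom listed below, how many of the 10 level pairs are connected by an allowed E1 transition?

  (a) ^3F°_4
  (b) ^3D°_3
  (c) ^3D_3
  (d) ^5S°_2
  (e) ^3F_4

(a)–(b): forbidden (parity).
(a)–(c): allowed.
(a)–(d): forbidden (parity, ΔS, ΔL, ΔJ).
(a)–(e): allowed.
(b)–(c): allowed.
(b)–(d): forbidden (parity, ΔS, ΔL).
(b)–(e): allowed.
(c)–(d): forbidden (ΔS, ΔL).
(c)–(e): forbidden (parity).
(d)–(e): forbidden (ΔS, ΔL, ΔJ).
Allowed pairs: 4 of 10.

4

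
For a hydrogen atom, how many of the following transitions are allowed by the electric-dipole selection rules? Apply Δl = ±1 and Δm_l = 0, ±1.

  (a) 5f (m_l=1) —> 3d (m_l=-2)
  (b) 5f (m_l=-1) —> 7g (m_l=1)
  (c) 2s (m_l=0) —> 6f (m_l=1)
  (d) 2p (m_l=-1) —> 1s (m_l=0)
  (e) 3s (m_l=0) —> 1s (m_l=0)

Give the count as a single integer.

(a) forbidden — Δm_l = -3 (E1 requires Δm_l = 0, ±1)
(b) forbidden — Δm_l = +2 (E1 requires Δm_l = 0, ±1)
(c) forbidden — Δl = +3 (E1 requires Δl = ±1)
(d) allowed
(e) forbidden — Δl = +0 (E1 requires Δl = ±1)
Total allowed: 1 of 5.

1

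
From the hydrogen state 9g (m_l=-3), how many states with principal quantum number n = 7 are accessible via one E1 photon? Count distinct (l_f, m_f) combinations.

E1 requires Δl = ±1, so l_f ∈ {3, 5}; with 0 ≤ l_f ≤ n_f−1 = 6, the allowed l_f values are {3, 5}.
For l_f = 3: m_f ∈ {m_i−1, m_i, m_i+1} ∩ [−3, 3] = {-3, -2} → 2 states.
For l_f = 5: m_f ∈ {m_i−1, m_i, m_i+1} ∩ [−5, 5] = {-4, -3, -2} → 3 states.
Total: 5.

5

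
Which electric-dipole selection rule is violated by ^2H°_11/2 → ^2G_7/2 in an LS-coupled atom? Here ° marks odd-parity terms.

Parity must change: odd → even — passes.
ΔS = 0: S: 1/2 → 1/2 — passes.
ΔL = 0, ±1 (not L=0↔0): L: 5 → 4, ΔL = -1 — passes.
ΔJ = 0, ±1 (not J=0↔0): J: 11/2 → 7/2, ΔJ = -2 — fails.

the ΔJ = 0, ±1 rule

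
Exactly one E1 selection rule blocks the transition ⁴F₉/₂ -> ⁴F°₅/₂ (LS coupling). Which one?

Initial level: S=3/2, L=3, J=9/2, parity even. Final level: S=3/2, L=3, J=5/2, parity odd.
Parity must change: even → odd — satisfied.
ΔS = 0: S: 3/2 → 3/2 — satisfied.
ΔL = 0, ±1 (not L=0↔0): L: 3 → 3, ΔL = +0 — satisfied.
ΔJ = 0, ±1 (not J=0↔0): J: 9/2 → 5/2, ΔJ = -2 — violated.

the ΔJ = 0, ±1 rule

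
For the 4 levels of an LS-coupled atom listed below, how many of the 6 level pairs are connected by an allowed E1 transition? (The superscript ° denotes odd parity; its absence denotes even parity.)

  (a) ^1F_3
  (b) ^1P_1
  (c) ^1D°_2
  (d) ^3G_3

2

(a)–(b): forbidden (parity, ΔL, ΔJ).
(a)–(c): allowed.
(a)–(d): forbidden (parity, ΔS).
(b)–(c): allowed.
(b)–(d): forbidden (parity, ΔS, ΔL, ΔJ).
(c)–(d): forbidden (ΔS, ΔL).
Allowed pairs: 2 of 6.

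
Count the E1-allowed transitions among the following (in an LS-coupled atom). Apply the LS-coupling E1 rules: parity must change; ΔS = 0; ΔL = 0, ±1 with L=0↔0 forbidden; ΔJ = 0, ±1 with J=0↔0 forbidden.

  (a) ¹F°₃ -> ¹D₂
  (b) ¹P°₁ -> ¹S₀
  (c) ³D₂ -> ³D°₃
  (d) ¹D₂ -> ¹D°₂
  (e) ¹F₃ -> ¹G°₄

5

(a) allowed
(b) allowed
(c) allowed
(d) allowed
(e) allowed
Total allowed: 5 of 5.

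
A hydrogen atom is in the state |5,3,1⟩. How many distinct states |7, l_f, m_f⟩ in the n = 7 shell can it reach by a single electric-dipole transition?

E1 requires Δl = ±1, so l_f ∈ {2, 4}; with 0 ≤ l_f ≤ n_f−1 = 6, the allowed l_f values are {2, 4}.
For l_f = 2: m_f ∈ {m_i−1, m_i, m_i+1} ∩ [−2, 2] = {0, 1, 2} → 3 states.
For l_f = 4: m_f ∈ {m_i−1, m_i, m_i+1} ∩ [−4, 4] = {0, 1, 2} → 3 states.
Total: 6.

6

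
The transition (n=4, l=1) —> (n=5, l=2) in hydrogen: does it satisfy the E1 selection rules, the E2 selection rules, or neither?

E1

Δl = 2 − 1 = +1; l_i + l_f = 3.
E1 (Δl = ±1): satisfied.
E2 (Δl = 0,±2, l_i+l_f ≥ 2): not satisfied.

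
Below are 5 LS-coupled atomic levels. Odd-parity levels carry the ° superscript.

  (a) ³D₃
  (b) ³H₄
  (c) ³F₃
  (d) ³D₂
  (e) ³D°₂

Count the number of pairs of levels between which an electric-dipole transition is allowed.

(a)–(b): forbidden (parity, ΔL).
(a)–(c): forbidden (parity).
(a)–(d): forbidden (parity).
(a)–(e): allowed.
(b)–(c): forbidden (parity, ΔL).
(b)–(d): forbidden (parity, ΔL, ΔJ).
(b)–(e): forbidden (ΔL, ΔJ).
(c)–(d): forbidden (parity).
(c)–(e): allowed.
(d)–(e): allowed.
Allowed pairs: 3 of 10.

3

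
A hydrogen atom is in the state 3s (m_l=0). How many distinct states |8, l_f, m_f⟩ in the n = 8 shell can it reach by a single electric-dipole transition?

E1 requires Δl = ±1, so l_f ∈ {-1, 1}; with 0 ≤ l_f ≤ n_f−1 = 7, the allowed l_f values are {1}.
For l_f = 1: m_f ∈ {m_i−1, m_i, m_i+1} ∩ [−1, 1] = {-1, 0, 1} → 3 states.
Total: 3.

3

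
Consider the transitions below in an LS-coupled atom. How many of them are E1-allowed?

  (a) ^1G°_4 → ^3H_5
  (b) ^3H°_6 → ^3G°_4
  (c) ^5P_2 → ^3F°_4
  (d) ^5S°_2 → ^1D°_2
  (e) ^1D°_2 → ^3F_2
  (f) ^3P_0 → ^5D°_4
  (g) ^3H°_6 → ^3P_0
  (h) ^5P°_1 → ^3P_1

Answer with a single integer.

(a) forbidden (ΔS fails)
(b) forbidden (parity, ΔJ fail)
(c) forbidden (ΔS, ΔL, ΔJ fail)
(d) forbidden (parity, ΔS, ΔL fail)
(e) forbidden (ΔS fails)
(f) forbidden (ΔS, ΔJ fail)
(g) forbidden (ΔL, ΔJ fail)
(h) forbidden (ΔS fails)
Total allowed: 0 of 8.

0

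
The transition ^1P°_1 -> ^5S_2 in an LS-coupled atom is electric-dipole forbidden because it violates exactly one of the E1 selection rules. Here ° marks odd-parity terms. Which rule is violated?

the ΔS = 0 rule

Reading off the term symbols: S 0→2, L 1→0, J 1→2, parity odd→even.
Parity must change: odd → even — passes.
ΔS = 0: S: 0 → 2 — fails.
ΔL = 0, ±1 (not L=0↔0): L: 1 → 0, ΔL = -1 — passes.
ΔJ = 0, ±1 (not J=0↔0): J: 1 → 2, ΔJ = +1 — passes.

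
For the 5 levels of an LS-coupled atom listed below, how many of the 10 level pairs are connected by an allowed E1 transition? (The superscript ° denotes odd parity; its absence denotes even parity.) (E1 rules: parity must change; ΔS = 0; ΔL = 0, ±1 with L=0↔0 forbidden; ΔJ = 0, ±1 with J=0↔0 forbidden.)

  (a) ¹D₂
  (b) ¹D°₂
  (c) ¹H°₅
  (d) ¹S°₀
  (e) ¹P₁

(a)–(b): allowed.
(a)–(c): forbidden (ΔL, ΔJ).
(a)–(d): forbidden (ΔL, ΔJ).
(a)–(e): forbidden (parity).
(b)–(c): forbidden (parity, ΔL, ΔJ).
(b)–(d): forbidden (parity, ΔL, ΔJ).
(b)–(e): allowed.
(c)–(d): forbidden (parity, ΔL, ΔJ).
(c)–(e): forbidden (ΔL, ΔJ).
(d)–(e): allowed.
Allowed pairs: 3 of 10.

3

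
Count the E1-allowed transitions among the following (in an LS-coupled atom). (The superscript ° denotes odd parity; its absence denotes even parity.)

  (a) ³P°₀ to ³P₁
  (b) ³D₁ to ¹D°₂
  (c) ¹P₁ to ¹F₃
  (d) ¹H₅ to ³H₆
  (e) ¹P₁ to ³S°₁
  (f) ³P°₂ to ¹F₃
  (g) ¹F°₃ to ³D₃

(a) allowed
(b) forbidden (ΔS fails)
(c) forbidden (parity, ΔL, ΔJ fail)
(d) forbidden (parity, ΔS fail)
(e) forbidden (ΔS fails)
(f) forbidden (ΔS, ΔL fail)
(g) forbidden (ΔS fails)
Total allowed: 1 of 7.

1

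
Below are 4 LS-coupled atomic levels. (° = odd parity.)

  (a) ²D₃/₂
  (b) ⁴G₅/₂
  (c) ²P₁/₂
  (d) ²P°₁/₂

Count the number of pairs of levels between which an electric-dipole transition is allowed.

2

(a)–(b): forbidden (parity, ΔS, ΔL).
(a)–(c): forbidden (parity).
(a)–(d): allowed.
(b)–(c): forbidden (parity, ΔS, ΔL, ΔJ).
(b)–(d): forbidden (ΔS, ΔL, ΔJ).
(c)–(d): allowed.
Allowed pairs: 2 of 6.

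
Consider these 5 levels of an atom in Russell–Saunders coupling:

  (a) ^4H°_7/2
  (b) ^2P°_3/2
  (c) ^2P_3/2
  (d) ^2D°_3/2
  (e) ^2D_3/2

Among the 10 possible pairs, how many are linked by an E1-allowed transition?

4

(a)–(b): forbidden (parity, ΔS, ΔL, ΔJ).
(a)–(c): forbidden (ΔS, ΔL, ΔJ).
(a)–(d): forbidden (parity, ΔS, ΔL, ΔJ).
(a)–(e): forbidden (ΔS, ΔL, ΔJ).
(b)–(c): allowed.
(b)–(d): forbidden (parity).
(b)–(e): allowed.
(c)–(d): allowed.
(c)–(e): forbidden (parity).
(d)–(e): allowed.
Allowed pairs: 4 of 10.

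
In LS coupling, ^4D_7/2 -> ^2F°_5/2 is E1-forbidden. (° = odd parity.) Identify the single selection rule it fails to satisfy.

the ΔS = 0 rule

ΔS = 0: S: 3/2 → 1/2 — fails.
Parity must change: even → odd — ok.
ΔL = 0, ±1 (not L=0↔0): L: 2 → 3, ΔL = +1 — ok.
ΔJ = 0, ±1 (not J=0↔0): J: 7/2 → 5/2, ΔJ = -1 — ok.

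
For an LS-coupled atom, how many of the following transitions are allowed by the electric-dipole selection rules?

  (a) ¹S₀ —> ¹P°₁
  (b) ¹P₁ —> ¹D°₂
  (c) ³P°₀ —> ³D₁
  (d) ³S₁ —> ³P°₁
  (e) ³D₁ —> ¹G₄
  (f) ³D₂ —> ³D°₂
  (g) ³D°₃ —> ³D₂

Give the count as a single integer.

6

(a) allowed
(b) allowed
(c) allowed
(d) allowed
(e) forbidden (parity, ΔS, ΔL, ΔJ fail)
(f) allowed
(g) allowed
Total allowed: 6 of 7.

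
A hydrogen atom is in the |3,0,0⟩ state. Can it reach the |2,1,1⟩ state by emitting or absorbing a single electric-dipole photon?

allowed

Δl = 1 − 0 = +1; the E1 rule Δl = ±1 is ok.
Δm_l = 1 − (0) = +1. E1 requires Δm_l = 0, ±1: ok.
All E1 selection rules are satisfied.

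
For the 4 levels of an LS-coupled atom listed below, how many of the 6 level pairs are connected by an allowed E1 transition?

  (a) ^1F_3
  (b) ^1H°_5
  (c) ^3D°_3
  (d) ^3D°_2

(a)–(b): forbidden (ΔL, ΔJ).
(a)–(c): forbidden (ΔS).
(a)–(d): forbidden (ΔS).
(b)–(c): forbidden (parity, ΔS, ΔL, ΔJ).
(b)–(d): forbidden (parity, ΔS, ΔL, ΔJ).
(c)–(d): forbidden (parity).
Allowed pairs: 0 of 6.

0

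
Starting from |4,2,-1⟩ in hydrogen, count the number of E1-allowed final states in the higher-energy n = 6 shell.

5

E1 requires Δl = ±1, so l_f ∈ {1, 3}; with 0 ≤ l_f ≤ n_f−1 = 5, the allowed l_f values are {1, 3}.
For l_f = 1: m_f ∈ {m_i−1, m_i, m_i+1} ∩ [−1, 1] = {-1, 0} → 2 states.
For l_f = 3: m_f ∈ {m_i−1, m_i, m_i+1} ∩ [−3, 3] = {-2, -1, 0} → 3 states.
Total: 5.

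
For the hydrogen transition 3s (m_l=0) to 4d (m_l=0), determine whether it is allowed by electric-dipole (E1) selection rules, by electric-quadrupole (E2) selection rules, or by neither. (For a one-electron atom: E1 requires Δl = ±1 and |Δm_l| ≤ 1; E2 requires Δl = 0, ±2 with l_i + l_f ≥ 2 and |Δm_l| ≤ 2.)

E2

Δl = 2 − 0 = +2; l_i + l_f = 2.
Δm_l = +0.
E1 (Δl = ±1, |Δm_l| ≤ 1): not satisfied.
E2 (Δl = 0,±2, l_i+l_f ≥ 2, |Δm_l| ≤ 2): satisfied.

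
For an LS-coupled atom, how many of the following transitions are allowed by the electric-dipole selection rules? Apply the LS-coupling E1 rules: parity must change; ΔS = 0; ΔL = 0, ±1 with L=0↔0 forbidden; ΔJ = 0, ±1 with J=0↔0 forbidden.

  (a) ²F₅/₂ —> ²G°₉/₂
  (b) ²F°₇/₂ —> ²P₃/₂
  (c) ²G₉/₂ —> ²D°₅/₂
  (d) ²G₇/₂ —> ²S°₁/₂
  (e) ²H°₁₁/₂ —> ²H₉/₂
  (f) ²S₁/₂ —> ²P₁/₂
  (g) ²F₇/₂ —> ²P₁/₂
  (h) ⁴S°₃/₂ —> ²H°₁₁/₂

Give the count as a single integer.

(a) forbidden (ΔJ fails)
(b) forbidden (ΔL, ΔJ fail)
(c) forbidden (ΔL, ΔJ fail)
(d) forbidden (ΔL, ΔJ fail)
(e) allowed
(f) forbidden (parity fails)
(g) forbidden (parity, ΔL, ΔJ fail)
(h) forbidden (parity, ΔS, ΔL, ΔJ fail)
Total allowed: 1 of 8.

1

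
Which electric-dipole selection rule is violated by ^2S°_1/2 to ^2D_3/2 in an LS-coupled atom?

Parity must change: odd → even — ✓.
ΔS = 0: S: 1/2 → 1/2 — ✓.
ΔL = 0, ±1 (not L=0↔0): L: 0 → 2, ΔL = +2 — ✗.
ΔJ = 0, ±1 (not J=0↔0): J: 1/2 → 3/2, ΔJ = +1 — ✓.

the ΔL = 0, ±1 rule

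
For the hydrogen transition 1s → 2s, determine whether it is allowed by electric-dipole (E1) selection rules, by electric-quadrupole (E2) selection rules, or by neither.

neither

Δl = 0 − 0 = +0; l_i + l_f = 0.
E1 (Δl = ±1): not satisfied.
E2 (Δl = 0,±2, l_i+l_f ≥ 2): not satisfied.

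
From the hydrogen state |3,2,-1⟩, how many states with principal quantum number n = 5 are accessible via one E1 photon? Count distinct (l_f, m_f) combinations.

5

E1 requires Δl = ±1, so l_f ∈ {1, 3}; with 0 ≤ l_f ≤ n_f−1 = 4, the allowed l_f values are {1, 3}.
For l_f = 1: m_f ∈ {m_i−1, m_i, m_i+1} ∩ [−1, 1] = {-1, 0} → 2 states.
For l_f = 3: m_f ∈ {m_i−1, m_i, m_i+1} ∩ [−3, 3] = {-2, -1, 0} → 3 states.
Total: 5.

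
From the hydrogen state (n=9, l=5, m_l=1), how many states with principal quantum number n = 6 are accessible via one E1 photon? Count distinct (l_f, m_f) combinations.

3

E1 requires Δl = ±1, so l_f ∈ {4, 6}; with 0 ≤ l_f ≤ n_f−1 = 5, the allowed l_f values are {4}.
For l_f = 4: m_f ∈ {m_i−1, m_i, m_i+1} ∩ [−4, 4] = {0, 1, 2} → 3 states.
Total: 3.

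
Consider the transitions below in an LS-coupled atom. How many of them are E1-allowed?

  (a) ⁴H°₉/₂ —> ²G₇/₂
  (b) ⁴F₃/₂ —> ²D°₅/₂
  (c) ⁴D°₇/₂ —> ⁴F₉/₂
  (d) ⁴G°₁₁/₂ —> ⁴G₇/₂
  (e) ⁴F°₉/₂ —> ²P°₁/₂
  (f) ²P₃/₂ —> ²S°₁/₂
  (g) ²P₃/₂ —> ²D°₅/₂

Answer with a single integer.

3

(a) forbidden (ΔS fails)
(b) forbidden (ΔS fails)
(c) allowed
(d) forbidden (ΔJ fails)
(e) forbidden (parity, ΔS, ΔL, ΔJ fail)
(f) allowed
(g) allowed
Total allowed: 3 of 7.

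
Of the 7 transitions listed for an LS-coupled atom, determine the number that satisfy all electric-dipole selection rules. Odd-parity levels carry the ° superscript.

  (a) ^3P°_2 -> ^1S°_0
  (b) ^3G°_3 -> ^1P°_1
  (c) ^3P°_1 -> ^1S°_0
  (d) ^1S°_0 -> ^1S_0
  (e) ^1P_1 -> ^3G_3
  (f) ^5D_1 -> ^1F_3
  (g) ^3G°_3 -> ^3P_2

(a) forbidden (parity, ΔS, ΔJ fail)
(b) forbidden (parity, ΔS, ΔL, ΔJ fail)
(c) forbidden (parity, ΔS fail)
(d) forbidden (ΔL, ΔJ fail)
(e) forbidden (parity, ΔS, ΔL, ΔJ fail)
(f) forbidden (parity, ΔS, ΔJ fail)
(g) forbidden (ΔL fails)
Total allowed: 0 of 7.

0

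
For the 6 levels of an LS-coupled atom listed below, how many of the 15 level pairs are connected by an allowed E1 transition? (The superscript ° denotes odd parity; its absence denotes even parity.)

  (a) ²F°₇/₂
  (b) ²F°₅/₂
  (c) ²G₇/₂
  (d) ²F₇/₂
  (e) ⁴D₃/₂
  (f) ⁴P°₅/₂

(a)–(b): forbidden (parity).
(a)–(c): allowed.
(a)–(d): allowed.
(a)–(e): forbidden (ΔS, ΔJ).
(a)–(f): forbidden (parity, ΔS, ΔL).
(b)–(c): allowed.
(b)–(d): allowed.
(b)–(e): forbidden (ΔS).
(b)–(f): forbidden (parity, ΔS, ΔL).
(c)–(d): forbidden (parity).
(c)–(e): forbidden (parity, ΔS, ΔL, ΔJ).
(c)–(f): forbidden (ΔS, ΔL).
(d)–(e): forbidden (parity, ΔS, ΔJ).
(d)–(f): forbidden (ΔS, ΔL).
(e)–(f): allowed.
Allowed pairs: 5 of 15.

5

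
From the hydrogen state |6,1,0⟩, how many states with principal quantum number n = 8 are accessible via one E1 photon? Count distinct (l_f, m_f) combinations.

4

E1 requires Δl = ±1, so l_f ∈ {0, 2}; with 0 ≤ l_f ≤ n_f−1 = 7, the allowed l_f values are {0, 2}.
For l_f = 0: m_f ∈ {m_i−1, m_i, m_i+1} ∩ [−0, 0] = {0} → 1 state.
For l_f = 2: m_f ∈ {m_i−1, m_i, m_i+1} ∩ [−2, 2] = {-1, 0, 1} → 3 states.
Total: 4.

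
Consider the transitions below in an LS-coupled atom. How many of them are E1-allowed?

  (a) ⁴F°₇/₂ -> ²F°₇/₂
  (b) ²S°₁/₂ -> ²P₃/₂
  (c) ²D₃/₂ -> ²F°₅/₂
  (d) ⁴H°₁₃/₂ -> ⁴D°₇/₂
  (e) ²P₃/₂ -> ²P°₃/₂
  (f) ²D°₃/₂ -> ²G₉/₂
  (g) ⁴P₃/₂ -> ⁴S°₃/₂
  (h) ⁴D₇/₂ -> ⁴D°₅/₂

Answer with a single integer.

5

(a) forbidden (parity, ΔS fail)
(b) allowed
(c) allowed
(d) forbidden (parity, ΔL, ΔJ fail)
(e) allowed
(f) forbidden (ΔL, ΔJ fail)
(g) allowed
(h) allowed
Total allowed: 5 of 8.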